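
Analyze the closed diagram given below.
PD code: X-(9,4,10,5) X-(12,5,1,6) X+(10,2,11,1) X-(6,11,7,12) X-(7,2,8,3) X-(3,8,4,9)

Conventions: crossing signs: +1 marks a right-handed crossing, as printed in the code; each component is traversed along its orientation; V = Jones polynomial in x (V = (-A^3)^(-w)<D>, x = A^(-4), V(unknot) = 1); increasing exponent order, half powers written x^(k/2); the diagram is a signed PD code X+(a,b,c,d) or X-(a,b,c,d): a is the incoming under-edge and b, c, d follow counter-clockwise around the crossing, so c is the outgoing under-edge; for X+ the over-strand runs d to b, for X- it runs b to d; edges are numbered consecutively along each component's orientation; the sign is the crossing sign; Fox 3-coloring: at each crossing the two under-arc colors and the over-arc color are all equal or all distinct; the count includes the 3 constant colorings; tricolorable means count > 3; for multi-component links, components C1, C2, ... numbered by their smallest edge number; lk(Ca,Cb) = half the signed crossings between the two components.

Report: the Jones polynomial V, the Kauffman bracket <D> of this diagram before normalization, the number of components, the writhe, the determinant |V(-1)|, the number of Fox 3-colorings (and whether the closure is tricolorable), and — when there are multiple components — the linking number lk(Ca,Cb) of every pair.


V(x) = -x^-6 + x^-5 - x^-4 + 2x^-3 - x^-2 + x^-1
bracket: A^-8 - A^-4 + 2 - A^4 + A^8 - A^12, w = -4
1 component, writhe -4, over 6 crossings
det 7, colorings 3 of 3^6 — not tricolorable
observation: V spans 5 powers of x: at least 5 crossings in any diagram


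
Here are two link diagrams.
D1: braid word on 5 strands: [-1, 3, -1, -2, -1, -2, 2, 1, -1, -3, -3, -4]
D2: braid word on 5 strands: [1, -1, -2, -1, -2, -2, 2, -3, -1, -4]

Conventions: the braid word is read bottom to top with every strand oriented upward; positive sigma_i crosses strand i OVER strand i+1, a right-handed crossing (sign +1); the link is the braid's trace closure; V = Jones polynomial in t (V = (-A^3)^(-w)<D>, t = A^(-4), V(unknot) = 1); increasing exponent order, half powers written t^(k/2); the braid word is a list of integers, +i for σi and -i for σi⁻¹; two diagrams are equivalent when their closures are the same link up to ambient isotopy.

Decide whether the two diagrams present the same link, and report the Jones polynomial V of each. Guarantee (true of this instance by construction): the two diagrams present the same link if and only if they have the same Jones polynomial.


equivalent: yes
D1 (bracket A^-14 + A^-6 - A^-2; 12 crossings at w = -6): V = -t^-4 + t^-3 + t^-1
D2 (bracket A^-14 + A^-6 - A^-2; 10 crossings at w = -6): V = -t^-4 + t^-3 + t^-1
key observation: Markov moves rewrite D1 (12 crossings) into D2 (10)


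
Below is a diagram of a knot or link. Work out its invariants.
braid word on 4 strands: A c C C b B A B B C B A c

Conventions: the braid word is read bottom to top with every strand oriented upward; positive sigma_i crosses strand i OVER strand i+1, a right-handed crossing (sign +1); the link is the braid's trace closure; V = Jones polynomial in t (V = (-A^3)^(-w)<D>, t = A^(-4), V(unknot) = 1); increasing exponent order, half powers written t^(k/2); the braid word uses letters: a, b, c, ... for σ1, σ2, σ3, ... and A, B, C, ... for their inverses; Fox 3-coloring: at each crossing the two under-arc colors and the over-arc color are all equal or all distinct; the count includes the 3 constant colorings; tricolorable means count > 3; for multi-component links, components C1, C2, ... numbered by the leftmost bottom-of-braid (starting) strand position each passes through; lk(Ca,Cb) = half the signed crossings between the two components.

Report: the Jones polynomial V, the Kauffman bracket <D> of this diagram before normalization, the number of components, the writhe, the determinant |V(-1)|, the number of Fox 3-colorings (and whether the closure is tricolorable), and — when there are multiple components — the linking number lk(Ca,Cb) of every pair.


Jones polynomial: V(t) = t^-8 - 2t^-7 + t^-6 - 2t^-5 + 2t^-4 + t^-2
<D> = -A^-13 - 2A^-5 + 2A^-1 - A^3 + 2A^7 - A^11; writhe -7
components 1, writhe -7 (13 crossings)
3-colorings: 27 of 3^13, det 9 — tricolorable
note: det 9 = |V(-1)|; divisible by 3, so tricolorable


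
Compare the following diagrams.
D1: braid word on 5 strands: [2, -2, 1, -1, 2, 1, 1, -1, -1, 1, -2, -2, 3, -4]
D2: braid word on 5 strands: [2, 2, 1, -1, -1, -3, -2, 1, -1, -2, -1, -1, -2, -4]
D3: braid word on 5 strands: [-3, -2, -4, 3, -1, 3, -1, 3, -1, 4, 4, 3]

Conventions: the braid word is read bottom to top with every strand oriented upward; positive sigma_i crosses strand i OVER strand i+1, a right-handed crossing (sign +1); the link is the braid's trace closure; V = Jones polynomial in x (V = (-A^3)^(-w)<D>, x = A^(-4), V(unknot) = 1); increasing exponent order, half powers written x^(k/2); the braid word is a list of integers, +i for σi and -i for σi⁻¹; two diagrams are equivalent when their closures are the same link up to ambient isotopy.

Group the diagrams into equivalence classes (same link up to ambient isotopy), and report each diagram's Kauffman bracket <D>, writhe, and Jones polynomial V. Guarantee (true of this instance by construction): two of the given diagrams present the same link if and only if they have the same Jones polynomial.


equivalence classes: {D1} | {D2} | {D3}
D1 (bracket 1; 14 crossings at w = 0): V = 1
D2 (bracket A^-14 - A^-10 + 2A^-6 - A^-2 + A^2 - A^6; 14 crossings at w = -6): V = -x^-6 + x^-5 - x^-4 + 2x^-3 - x^-2 + x^-1
D3 (bracket -A^-12 + A^-8 - A^-4 + 3 - A^4 + A^8 - A^12; 12 crossings at w = 0): V = -x^-3 + x^-2 - x^-1 + 3 - x + x^2 - x^3
key observation: comparing 3 Jones polynomials yields 3 groups


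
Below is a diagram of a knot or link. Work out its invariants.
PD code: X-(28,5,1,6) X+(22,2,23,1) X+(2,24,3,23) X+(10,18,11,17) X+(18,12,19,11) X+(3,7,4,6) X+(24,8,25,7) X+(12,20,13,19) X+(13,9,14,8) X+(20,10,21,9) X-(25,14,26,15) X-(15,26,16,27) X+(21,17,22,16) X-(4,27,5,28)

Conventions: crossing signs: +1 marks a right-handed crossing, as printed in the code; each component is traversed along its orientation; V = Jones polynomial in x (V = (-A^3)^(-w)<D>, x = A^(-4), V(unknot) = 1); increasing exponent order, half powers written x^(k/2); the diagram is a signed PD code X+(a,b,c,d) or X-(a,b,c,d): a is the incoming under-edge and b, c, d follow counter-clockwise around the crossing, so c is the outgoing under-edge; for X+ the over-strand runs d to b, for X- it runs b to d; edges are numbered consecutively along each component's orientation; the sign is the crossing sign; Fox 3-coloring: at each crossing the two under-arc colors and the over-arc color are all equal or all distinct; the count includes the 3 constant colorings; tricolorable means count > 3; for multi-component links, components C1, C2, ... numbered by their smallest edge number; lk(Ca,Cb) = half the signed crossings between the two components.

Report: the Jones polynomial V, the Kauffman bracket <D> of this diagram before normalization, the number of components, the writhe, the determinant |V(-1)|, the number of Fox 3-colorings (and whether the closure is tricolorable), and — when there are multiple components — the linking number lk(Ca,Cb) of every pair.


V(x) = 1 - x + 2x^2 - 2x^3 + 3x^4 - 3x^5 + 2x^6 - 2x^7 + x^8
bracket: A^-14 - 2A^-10 + 2A^-6 - 3A^-2 + 3A^2 - 2A^6 + 2A^10 - A^14 + A^18, w = +6
1 component, writhe +6, over 14 crossings
det 17, colorings 3 of 3^14 — not tricolorable
observation: |V(-1)| = 17: so not tricolorable, since 3 does not divide 17


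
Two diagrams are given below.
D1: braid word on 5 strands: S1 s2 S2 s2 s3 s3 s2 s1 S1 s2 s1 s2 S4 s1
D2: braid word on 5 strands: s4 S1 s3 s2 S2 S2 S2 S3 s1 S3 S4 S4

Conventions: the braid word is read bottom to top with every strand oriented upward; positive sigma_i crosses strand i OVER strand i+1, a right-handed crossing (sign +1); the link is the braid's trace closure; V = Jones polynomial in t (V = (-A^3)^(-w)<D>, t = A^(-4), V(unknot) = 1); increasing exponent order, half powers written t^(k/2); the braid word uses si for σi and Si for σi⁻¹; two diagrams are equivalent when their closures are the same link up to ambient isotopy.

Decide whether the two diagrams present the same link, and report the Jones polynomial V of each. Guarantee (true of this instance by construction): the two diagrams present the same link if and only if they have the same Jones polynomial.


equivalent: no
D1 (bracket A^-14 - A^-10 + 2A^-6 - A^-2 + 2A^2 + A^10; 14 crossings at w = +6): V = t^2 + 2t^4 - t^5 + 2t^6 - t^7 + t^8
V(D2) = t^-3 + t^-2 + t^-1 + 1  [12 crossings, <D> = A^-12 + A^-8 + A^-4 + 1, w = -4]
observation: V(t) takes 2 values over 2 diagrams, fixing the grouping


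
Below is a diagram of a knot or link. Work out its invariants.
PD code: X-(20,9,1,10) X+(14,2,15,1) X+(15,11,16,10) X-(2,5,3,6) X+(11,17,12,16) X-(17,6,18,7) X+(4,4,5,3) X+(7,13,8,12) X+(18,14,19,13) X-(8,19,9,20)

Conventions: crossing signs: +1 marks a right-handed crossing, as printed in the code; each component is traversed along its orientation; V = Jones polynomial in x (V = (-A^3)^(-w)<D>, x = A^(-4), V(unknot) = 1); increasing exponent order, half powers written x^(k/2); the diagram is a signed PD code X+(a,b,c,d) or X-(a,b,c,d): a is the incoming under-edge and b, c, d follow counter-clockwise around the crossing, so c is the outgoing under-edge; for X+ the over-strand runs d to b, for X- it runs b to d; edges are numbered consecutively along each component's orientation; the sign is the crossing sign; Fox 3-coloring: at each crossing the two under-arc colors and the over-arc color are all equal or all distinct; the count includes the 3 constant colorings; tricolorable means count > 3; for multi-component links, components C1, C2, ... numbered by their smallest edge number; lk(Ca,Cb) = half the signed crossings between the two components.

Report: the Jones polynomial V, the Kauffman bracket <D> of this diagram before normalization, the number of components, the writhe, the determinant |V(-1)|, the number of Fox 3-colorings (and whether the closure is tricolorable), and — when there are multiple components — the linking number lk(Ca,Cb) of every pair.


V(x) = -x^-1 + 2 - x + 2x^2 - x^3 + x^4 - x^5
bracket: -A^-14 + A^-10 - A^-6 + 2A^-2 - A^2 + 2A^6 - A^10, w = +2
1 component, writhe +2, over 10 crossings
det 9, colorings 9 of 3^10 — tricolorable
observation: det 9 = |V(-1)|; divisible by 3, so tricolorable


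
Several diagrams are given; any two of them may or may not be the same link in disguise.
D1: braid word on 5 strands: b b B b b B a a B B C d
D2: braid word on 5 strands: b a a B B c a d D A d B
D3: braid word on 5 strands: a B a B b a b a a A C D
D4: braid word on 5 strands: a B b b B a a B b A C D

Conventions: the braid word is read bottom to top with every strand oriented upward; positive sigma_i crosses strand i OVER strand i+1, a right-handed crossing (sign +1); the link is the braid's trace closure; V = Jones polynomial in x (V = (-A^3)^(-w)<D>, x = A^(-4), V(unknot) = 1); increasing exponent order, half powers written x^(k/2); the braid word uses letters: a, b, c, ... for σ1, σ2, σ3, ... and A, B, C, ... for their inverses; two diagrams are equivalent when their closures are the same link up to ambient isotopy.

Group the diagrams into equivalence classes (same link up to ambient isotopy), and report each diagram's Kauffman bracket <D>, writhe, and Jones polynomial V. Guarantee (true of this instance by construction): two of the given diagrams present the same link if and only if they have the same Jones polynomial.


classes: {D1, D4} | {D2} | {D3}
V(D1) = 1 + x + x^2 + x^3  [12 crossings, <D> = A^-6 + A^-2 + A^2 + A^6, w = +2]
V(D2) = x^-2 + 2 + x^2  [12 crossings, <D> = A^-2 + 2A^6 + A^14, w = +2]
D3 (bracket A^-14 + 2A^-6 + A^2; 12 crossings at w = +2): V = x + 2x^3 + x^5
V(D4) = 1 + x + x^2 + x^3  (w 0, c 12, <D> = A^-12 + A^-8 + A^-4 + 1)
note: 3 classes among 4 diagrams; unequal V(x) rules out equality


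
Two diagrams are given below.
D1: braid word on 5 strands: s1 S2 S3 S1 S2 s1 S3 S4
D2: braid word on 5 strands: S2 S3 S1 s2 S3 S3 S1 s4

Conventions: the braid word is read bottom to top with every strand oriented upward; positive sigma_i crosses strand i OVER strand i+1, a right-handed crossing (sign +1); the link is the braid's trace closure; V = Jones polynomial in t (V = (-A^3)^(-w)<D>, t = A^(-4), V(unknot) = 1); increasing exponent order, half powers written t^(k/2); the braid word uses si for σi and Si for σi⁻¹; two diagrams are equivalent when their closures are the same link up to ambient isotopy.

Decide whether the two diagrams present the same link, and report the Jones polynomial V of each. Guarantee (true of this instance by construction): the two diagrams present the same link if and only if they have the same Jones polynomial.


same link: no
V(D1) = 1  [8 crossings, <D> = A^-12, w = -4]
V(D2) = -t^-6 + t^-5 - t^-4 + 2t^-3 - t^-2 + t^-1  (w -4, c 8, <D> = A^-8 - A^-4 + 2 - A^4 + A^8 - A^12)
note: V(t) takes 2 values over 2 diagrams, fixing the grouping


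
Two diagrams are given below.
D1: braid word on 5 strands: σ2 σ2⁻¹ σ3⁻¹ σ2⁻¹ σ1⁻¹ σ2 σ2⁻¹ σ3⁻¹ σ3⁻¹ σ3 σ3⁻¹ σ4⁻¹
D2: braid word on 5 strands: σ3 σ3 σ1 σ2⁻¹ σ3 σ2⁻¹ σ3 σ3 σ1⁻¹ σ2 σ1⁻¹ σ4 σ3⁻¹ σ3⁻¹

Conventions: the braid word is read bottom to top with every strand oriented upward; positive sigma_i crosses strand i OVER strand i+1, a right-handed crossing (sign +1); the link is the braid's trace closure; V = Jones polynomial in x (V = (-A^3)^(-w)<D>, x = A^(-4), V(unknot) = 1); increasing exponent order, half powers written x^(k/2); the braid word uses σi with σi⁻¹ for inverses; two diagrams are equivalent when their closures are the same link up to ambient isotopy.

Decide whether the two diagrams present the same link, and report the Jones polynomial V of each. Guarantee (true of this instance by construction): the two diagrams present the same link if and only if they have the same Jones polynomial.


same link: no
V(D1) = -x^-4 + x^-3 + x^-1  [12 crossings, <D> = A^-14 + A^-6 - A^-2, w = -6]
V(D2) = x + x^3 - x^4  (w +2, c 14, <D> = -A^-10 + A^-6 + A^2)
note: V(x) takes 2 values over 2 diagrams, fixing the grouping


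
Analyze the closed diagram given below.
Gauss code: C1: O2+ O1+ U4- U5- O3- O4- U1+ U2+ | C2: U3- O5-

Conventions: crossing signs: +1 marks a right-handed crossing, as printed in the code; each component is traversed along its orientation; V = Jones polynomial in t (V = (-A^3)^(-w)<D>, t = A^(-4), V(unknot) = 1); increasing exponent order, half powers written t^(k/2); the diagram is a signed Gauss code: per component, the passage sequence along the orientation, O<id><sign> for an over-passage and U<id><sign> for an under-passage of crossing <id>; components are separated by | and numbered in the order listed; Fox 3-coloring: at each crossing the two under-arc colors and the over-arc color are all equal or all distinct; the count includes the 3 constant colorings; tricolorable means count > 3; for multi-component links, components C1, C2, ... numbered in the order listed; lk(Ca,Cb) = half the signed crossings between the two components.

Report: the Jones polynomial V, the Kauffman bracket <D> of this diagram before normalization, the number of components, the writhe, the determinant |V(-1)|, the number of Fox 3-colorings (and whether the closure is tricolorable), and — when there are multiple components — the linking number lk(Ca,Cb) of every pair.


Jones polynomial: V(t) = -t^(-5/2) - t^(-1/2)
<D> = A^-1 + A^7; writhe -1
components 2, writhe -1 (5 crossings)
linking number lk(C1,C2) = -1
3-colorings: 3 of 3^5, det 2 — not tricolorable
note: the 1 component pair carries total linking -1


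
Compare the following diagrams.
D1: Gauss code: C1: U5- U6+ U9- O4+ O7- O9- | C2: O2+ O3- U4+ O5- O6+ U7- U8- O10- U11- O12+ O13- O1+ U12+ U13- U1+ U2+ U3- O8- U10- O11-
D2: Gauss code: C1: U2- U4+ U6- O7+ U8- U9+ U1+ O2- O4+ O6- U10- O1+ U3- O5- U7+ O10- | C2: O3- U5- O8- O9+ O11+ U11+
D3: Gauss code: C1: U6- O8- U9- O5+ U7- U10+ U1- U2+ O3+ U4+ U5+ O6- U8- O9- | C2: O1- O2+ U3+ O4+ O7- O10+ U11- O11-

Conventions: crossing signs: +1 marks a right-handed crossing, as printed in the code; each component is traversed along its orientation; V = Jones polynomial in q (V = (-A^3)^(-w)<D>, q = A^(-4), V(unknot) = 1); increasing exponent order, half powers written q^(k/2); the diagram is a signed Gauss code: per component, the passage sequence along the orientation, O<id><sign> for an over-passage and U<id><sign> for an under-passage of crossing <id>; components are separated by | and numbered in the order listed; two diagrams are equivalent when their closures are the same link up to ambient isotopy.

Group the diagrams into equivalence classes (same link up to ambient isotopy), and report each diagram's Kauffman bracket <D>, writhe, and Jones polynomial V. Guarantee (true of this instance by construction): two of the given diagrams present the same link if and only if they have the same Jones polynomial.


equivalence classes: {D1} | {D2} | {D3}
D1 (bracket A^-7 + A^-3 + A - A^9; 13 crossings at w = -3): V = q^(-9/2) - q^(-5/2) - q^(-3/2) - q^(-1/2)
V(D2) = -q^(-9/2) + q^(-7/2) - 2q^(-5/2) + 2q^(-3/2) - 2q^(-1/2) + q^(1/2) - q^(3/2)  (w -1, c 11, <D> = A^-9 - A^-5 + 2A^-1 - 2A^3 + 2A^7 - A^11 + A^15)
V(D3) = q^(-7/2) - q^(-5/2) + q^(-3/2) - 2q^(-1/2) - q^(3/2)  [11 crossings, <D> = A^-9 + 2A^-1 - A^3 + A^7 - A^11, w = -1]
key observation: 3 classes among 3 diagrams; unequal V(q) rules out equality


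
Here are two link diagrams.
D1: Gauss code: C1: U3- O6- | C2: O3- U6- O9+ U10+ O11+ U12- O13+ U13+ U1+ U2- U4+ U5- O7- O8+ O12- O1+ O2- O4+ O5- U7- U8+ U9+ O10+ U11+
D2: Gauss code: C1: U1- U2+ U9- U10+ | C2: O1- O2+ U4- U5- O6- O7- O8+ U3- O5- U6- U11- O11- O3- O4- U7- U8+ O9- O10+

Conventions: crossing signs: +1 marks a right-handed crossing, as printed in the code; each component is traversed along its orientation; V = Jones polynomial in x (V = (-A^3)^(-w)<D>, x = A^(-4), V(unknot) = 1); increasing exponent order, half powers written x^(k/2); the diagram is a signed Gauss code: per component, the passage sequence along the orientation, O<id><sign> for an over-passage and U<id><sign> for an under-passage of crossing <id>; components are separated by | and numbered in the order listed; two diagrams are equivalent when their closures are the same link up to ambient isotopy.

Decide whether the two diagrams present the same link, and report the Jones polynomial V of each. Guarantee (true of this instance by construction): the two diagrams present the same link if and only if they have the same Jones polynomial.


equivalent: no
D1 (bracket -A^-11 + A^-7 - A^-3 + 2A + A^9; 13 crossings at w = +1): V = -x^(-3/2) - 2x^(1/2) + x^(3/2) - x^(5/2) + x^(7/2)
D2 (bracket A^-13 + A^-9 + A^-5 - A^3; 11 crossings at w = -5): V = x^(-9/2) - x^(-5/2) - x^(-3/2) - x^(-1/2)
key observation: V(x) takes 2 values over 2 diagrams, fixing the grouping


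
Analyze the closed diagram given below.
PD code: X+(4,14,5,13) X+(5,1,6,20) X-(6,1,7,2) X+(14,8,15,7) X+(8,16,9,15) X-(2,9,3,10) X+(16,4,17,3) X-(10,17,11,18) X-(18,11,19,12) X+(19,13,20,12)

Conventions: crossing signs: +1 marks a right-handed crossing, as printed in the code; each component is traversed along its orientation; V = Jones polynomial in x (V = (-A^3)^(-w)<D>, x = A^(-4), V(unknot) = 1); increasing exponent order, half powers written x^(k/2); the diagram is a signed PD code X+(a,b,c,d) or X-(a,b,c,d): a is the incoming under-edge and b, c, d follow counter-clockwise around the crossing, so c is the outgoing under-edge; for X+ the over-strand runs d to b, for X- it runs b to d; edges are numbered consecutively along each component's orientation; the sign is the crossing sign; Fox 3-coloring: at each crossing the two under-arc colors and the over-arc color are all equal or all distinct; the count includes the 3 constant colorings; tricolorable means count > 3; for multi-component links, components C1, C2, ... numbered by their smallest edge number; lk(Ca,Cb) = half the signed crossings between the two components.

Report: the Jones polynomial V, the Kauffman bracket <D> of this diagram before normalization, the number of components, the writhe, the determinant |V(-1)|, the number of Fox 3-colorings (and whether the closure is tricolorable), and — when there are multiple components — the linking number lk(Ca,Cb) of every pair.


V = x^-1 - 1 + 2x - 2x^2 + 2x^3 - 2x^4 + x^5
<D> = A^-14 - 2A^-10 + 2A^-6 - 2A^-2 + 2A^2 - A^6 + A^10 (w = +2)
1 component over 10 crossings, w = +2
3 Fox colorings among 3^10, |V(-1)| = 11: not tricolorable
why: w = +2 shifts under R1 moves; the (-A^3)^(-2) factor cancels that in V


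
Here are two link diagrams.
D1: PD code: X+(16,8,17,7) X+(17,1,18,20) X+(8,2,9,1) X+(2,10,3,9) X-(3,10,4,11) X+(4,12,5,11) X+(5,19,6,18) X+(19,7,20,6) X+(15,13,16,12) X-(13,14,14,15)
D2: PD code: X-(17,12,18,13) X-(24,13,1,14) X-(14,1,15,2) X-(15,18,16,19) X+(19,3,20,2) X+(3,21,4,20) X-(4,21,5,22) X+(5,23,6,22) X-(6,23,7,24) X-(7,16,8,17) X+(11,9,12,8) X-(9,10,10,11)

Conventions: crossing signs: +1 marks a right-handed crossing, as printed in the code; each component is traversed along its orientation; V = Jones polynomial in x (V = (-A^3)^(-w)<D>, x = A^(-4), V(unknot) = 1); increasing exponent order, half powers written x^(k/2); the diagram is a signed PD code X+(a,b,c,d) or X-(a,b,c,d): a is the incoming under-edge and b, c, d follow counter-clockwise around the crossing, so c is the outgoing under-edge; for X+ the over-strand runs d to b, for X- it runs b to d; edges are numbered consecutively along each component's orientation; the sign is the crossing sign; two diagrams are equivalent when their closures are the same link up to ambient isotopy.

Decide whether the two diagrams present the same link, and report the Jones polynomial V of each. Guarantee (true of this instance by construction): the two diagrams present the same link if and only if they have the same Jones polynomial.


equivalent: no
D1 (bracket -A^-10 + A^-6 - A^-2 + A^2 + A^10; 10 crossings at w = +6): V = x^2 + x^4 - x^5 + x^6 - x^7
D2 (bracket A^-8 - A^-4 + 2 - A^4 + A^8 - A^12; 12 crossings at w = -4): V = -x^-6 + x^-5 - x^-4 + 2x^-3 - x^-2 + x^-1
key observation: V(x) takes 2 values over 2 diagrams, fixing the grouping


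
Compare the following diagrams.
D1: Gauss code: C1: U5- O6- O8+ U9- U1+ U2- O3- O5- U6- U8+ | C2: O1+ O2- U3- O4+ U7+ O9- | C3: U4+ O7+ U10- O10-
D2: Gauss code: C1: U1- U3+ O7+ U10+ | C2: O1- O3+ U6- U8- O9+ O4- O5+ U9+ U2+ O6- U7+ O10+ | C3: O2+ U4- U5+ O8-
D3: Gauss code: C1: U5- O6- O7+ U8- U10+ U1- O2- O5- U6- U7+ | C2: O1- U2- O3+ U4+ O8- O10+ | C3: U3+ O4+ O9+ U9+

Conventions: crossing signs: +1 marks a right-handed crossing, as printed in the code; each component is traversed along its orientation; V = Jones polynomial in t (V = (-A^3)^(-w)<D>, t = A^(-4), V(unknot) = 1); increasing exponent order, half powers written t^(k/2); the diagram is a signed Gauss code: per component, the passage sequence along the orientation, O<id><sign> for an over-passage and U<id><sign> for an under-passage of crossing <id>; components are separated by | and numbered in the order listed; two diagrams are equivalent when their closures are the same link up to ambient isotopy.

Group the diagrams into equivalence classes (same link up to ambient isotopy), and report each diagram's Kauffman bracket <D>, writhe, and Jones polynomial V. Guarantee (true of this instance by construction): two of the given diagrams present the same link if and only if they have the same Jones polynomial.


equivalence classes: {D1, D3} | {D2}
D1 (bracket A^-14 + 2A^-6 + A^2; 10 crossings at w = -2): V = t^-2 + 2 + t^2
V(D2) = 1 + t + t^2 + t^3  (w +2, c 10, <D> = A^-6 + A^-2 + A^2 + A^6)
D3 (bracket A^-8 + 2 + A^8; 10 crossings at w = 0): V = t^-2 + 2 + t^2
key observation: V(t) takes 2 values over 3 diagrams, fixing the grouping


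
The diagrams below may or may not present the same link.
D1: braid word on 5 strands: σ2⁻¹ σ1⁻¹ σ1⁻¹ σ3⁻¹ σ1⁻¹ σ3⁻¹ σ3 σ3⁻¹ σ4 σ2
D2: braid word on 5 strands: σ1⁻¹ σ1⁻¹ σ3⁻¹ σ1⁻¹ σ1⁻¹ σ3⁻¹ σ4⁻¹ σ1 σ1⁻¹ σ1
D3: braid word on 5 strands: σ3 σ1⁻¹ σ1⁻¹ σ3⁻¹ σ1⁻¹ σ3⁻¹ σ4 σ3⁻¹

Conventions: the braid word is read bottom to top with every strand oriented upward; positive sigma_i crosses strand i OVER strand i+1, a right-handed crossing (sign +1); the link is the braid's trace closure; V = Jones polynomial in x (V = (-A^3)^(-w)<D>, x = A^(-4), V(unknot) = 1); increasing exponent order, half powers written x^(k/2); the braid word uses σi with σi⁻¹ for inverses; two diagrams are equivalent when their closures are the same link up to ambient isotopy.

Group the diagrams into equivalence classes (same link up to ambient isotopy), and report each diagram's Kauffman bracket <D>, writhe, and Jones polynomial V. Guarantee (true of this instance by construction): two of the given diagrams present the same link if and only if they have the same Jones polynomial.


equivalence classes: {D1, D2, D3}
D1 (bracket A^-8 + A^-4 + 2 + A^4 - A^16; 10 crossings at w = -4): V = -x^-7 + x^-4 + 2x^-3 + x^-2 + x^-1
D2 (bracket A^-14 + A^-10 + 2A^-6 + A^-2 - A^10; 10 crossings at w = -6): V = -x^-7 + x^-4 + 2x^-3 + x^-2 + x^-1
V(D3) = -x^-7 + x^-4 + 2x^-3 + x^-2 + x^-1  [8 crossings, <D> = A^-8 + A^-4 + 2 + A^4 - A^16, w = -4]
key observation: all 3 diagrams share one V(x), hence one class


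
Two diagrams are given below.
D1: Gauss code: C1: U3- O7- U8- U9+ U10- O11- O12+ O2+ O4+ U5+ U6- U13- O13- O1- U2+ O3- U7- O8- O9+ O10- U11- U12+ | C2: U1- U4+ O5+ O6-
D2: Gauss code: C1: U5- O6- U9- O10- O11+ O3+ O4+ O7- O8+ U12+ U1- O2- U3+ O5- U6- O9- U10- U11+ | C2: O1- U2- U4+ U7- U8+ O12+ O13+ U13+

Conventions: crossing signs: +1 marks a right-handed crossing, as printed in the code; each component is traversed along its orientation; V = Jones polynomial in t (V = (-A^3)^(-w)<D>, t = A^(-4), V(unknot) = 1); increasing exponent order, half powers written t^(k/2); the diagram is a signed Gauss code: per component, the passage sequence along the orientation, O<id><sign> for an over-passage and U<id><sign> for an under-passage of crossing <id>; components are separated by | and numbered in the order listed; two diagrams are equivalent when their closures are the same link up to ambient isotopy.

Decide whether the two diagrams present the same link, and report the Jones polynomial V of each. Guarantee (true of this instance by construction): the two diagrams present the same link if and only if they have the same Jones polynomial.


same link: yes
V(D1) = t^(-9/2) - t^(-5/2) - t^(-3/2) - t^(-1/2)  [13 crossings, <D> = A^-7 + A^-3 + A - A^9, w = -3]
D2 (bracket A^-1 + A^3 + A^7 - A^15; 13 crossings at w = -1): V = t^(-9/2) - t^(-5/2) - t^(-3/2) - t^(-1/2)
note: one V(t) for all 2 diagrams — one class (guaranteed)


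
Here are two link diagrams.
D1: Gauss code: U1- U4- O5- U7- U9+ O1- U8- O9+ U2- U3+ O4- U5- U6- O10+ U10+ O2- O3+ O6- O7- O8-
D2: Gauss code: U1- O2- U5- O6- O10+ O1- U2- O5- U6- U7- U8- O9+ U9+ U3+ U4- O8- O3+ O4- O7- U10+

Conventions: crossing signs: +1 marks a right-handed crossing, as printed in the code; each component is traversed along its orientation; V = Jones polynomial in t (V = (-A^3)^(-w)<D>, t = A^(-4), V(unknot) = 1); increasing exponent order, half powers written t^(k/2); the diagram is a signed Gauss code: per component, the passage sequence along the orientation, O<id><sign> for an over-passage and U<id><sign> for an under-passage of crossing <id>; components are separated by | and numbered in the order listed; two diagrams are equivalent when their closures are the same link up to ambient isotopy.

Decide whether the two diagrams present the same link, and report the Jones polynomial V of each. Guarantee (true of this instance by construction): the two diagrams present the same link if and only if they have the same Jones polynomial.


equivalent: no
V(D1) = -t^-6 + t^-5 - t^-4 + 2t^-3 - t^-2 + t^-1  (w -4, c 10, <D> = A^-8 - A^-4 + 2 - A^4 + A^8 - A^12)
D2 (bracket A^-8 + 1 - A^4; 10 crossings at w = -4): V = -t^-4 + t^-3 + t^-1
why: comparing 2 Jones polynomials yields 2 groups


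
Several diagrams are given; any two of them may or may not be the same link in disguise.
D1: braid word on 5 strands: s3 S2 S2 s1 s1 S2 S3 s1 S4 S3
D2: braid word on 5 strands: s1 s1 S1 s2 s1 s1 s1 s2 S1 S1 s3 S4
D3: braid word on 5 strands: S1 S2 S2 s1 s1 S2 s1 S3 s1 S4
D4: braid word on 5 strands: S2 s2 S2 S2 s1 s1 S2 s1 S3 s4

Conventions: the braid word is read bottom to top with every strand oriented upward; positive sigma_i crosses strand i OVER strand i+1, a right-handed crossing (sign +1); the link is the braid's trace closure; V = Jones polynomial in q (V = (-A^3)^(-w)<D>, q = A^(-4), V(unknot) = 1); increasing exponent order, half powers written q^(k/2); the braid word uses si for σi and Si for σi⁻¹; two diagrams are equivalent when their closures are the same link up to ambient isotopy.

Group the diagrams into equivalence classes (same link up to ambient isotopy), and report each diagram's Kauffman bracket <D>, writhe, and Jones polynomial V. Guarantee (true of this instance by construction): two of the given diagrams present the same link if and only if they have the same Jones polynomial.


equivalence classes: {D1, D3, D4} | {D2}
D1 (bracket -A^-18 + 2A^-14 - 2A^-10 + 3A^-6 - 2A^-2 + 2A^2 - A^6; 10 crossings at w = -2): V = -q^-3 + 2q^-2 - 2q^-1 + 3 - 2q + 2q^2 - q^3
V(D2) = q - q^2 + 2q^3 - q^4 + q^5 - q^6  [12 crossings, <D> = -A^-12 + A^-8 - A^-4 + 2 - A^4 + A^8, w = +4]
V(D3) = -q^-3 + 2q^-2 - 2q^-1 + 3 - 2q + 2q^2 - q^3  [10 crossings, <D> = -A^-18 + 2A^-14 - 2A^-10 + 3A^-6 - 2A^-2 + 2A^2 - A^6, w = -2]
V(D4) = -q^-3 + 2q^-2 - 2q^-1 + 3 - 2q + 2q^2 - q^3  [10 crossings, <D> = -A^-12 + 2A^-8 - 2A^-4 + 3 - 2A^4 + 2A^8 - A^12, w = 0]
key observation: V(q) takes 2 values over 4 diagrams, fixing the grouping


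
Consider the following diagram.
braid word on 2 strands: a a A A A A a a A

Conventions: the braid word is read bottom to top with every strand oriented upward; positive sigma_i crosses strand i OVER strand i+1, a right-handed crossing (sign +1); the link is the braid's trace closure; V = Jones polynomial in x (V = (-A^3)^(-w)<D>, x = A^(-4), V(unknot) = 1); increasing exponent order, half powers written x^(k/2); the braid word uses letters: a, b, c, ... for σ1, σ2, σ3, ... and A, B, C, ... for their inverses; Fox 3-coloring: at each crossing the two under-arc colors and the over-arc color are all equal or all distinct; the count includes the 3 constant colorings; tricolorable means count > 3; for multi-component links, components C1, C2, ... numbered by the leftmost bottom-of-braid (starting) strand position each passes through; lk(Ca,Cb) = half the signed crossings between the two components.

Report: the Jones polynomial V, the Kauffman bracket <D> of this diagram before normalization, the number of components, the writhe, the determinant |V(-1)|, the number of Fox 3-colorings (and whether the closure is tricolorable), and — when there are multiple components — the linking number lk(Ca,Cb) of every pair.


V(x) = 1
bracket: -A^-3, w = -1
1 component, writhe -1, over 9 crossings
det 1, colorings 3 of 3^9 — not tricolorable
observation: inverse pairs cancel, leaving σ1⁻¹


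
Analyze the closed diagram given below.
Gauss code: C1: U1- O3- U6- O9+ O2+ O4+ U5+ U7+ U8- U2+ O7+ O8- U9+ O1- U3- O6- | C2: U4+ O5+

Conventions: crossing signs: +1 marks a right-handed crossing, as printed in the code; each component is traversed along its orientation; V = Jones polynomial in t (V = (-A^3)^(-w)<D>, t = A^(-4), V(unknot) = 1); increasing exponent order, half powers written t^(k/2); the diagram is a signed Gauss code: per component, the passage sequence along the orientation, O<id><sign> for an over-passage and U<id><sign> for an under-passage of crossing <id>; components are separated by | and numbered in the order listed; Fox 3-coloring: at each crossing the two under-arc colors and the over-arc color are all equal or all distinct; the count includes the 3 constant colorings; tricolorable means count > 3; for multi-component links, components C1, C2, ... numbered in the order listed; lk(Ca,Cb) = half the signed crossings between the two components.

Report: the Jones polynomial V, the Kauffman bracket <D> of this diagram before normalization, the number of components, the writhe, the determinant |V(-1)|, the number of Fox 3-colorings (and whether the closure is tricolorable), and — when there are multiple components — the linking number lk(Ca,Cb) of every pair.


V = t^(-7/2) - t^(-5/2) + t^(-3/2) - 2t^(-1/2) - t^(3/2)
<D> = A^-3 + 2A^5 - A^9 + A^13 - A^17 (w = +1)
2 components over 9 crossings, w = +1
lk(C1,C2): +1
9 Fox colorings among 3^9, |V(-1)| = 6: tricolorable
why: |V(-1)| = 6: so tricolorable, since 3 divides 6


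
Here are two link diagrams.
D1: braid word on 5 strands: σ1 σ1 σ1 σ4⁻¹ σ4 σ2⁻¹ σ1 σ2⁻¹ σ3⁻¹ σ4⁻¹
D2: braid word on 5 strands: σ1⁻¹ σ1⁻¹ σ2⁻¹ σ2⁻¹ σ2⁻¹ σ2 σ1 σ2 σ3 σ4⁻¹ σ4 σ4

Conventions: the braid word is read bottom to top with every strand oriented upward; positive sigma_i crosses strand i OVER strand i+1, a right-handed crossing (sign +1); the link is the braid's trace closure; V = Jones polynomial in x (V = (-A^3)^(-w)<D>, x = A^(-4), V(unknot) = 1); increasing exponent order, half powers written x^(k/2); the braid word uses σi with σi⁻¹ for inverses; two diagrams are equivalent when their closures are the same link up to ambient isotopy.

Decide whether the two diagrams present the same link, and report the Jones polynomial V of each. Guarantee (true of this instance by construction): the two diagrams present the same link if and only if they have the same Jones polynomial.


equivalent: no
D1 (bracket A^-20 - 2A^-16 + 2A^-12 - 2A^-8 + 2A^-4 - 1 + A^4; 10 crossings at w = 0): V = x^-1 - 1 + 2x - 2x^2 + 2x^3 - 2x^4 + x^5
V(D2) = -x^-4 + x^-3 + x^-1  [12 crossings, <D> = A^4 + A^12 - A^16, w = 0]
observation: 2 classes among 2 diagrams; unequal V(x) rules out equality


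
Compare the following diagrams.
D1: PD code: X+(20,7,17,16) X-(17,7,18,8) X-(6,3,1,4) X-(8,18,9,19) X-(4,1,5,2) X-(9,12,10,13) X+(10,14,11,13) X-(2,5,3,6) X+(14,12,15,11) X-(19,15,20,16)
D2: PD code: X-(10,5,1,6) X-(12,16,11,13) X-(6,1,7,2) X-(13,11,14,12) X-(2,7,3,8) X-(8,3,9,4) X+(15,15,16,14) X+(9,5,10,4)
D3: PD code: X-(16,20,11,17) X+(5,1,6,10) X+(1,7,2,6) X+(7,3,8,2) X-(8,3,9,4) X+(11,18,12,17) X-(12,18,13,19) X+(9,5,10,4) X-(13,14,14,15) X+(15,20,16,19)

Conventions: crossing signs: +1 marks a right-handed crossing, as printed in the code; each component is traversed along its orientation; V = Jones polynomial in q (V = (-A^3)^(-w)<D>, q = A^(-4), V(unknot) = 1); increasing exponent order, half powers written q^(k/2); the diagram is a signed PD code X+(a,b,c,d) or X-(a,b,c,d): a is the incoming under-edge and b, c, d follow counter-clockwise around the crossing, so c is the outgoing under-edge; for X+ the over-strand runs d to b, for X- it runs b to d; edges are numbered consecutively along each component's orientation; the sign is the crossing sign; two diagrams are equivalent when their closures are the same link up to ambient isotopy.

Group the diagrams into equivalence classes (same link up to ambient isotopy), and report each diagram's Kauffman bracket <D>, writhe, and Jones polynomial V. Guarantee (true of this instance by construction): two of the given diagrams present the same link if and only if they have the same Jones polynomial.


equivalence classes: {D1, D2} | {D3}
D1 (bracket A^-8 + A^-4 + 2 + A^4 - A^16; 10 crossings at w = -4): V = -q^-7 + q^-4 + 2q^-3 + q^-2 + q^-1
D2 (bracket A^-8 + A^-4 + 2 + A^4 - A^16; 8 crossings at w = -4): V = -q^-7 + q^-4 + 2q^-3 + q^-2 + q^-1
V(D3) = 1 + 2q + 2q^2 + q^3 - q^4 - q^5  (w +2, c 10, <D> = -A^-14 - A^-10 + A^-6 + 2A^-2 + 2A^2 + A^6)
observation: V(q) takes 2 values over 3 diagrams, fixing the grouping


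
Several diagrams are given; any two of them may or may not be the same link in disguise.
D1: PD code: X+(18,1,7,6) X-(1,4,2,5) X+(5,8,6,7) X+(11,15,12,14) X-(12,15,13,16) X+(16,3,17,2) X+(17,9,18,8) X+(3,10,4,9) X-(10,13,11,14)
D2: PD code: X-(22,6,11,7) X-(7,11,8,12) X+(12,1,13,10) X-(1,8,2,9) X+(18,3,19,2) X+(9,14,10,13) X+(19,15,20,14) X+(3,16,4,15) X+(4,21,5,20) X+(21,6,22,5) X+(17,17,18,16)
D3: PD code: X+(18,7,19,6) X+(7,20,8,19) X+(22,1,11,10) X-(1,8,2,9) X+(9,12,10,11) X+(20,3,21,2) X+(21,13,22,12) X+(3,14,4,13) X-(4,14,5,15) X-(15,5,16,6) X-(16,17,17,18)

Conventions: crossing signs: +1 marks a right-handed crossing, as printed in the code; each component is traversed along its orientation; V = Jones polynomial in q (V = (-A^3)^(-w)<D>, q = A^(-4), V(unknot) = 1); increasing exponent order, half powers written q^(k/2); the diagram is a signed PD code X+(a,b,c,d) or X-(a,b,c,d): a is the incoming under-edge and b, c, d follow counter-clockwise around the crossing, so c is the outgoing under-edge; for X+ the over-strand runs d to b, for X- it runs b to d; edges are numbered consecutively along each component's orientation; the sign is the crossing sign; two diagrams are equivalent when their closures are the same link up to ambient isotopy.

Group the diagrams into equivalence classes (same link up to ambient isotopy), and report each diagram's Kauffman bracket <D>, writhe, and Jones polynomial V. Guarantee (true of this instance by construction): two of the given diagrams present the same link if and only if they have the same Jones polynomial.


classes: {D1, D2, D3}
V(D1) = -q^(1/2) + q^(3/2) - q^(5/2) - q^(9/2)  [9 crossings, <D> = A^-9 + A^-1 - A^3 + A^7, w = +3]
D2 (bracket A^-3 + A^5 - A^9 + A^13; 11 crossings at w = +5): V = -q^(1/2) + q^(3/2) - q^(5/2) - q^(9/2)
D3 (bracket A^-9 + A^-1 - A^3 + A^7; 11 crossings at w = +3): V = -q^(1/2) + q^(3/2) - q^(5/2) - q^(9/2)
note: one V(q) for all 3 diagrams — one class (guaranteed)


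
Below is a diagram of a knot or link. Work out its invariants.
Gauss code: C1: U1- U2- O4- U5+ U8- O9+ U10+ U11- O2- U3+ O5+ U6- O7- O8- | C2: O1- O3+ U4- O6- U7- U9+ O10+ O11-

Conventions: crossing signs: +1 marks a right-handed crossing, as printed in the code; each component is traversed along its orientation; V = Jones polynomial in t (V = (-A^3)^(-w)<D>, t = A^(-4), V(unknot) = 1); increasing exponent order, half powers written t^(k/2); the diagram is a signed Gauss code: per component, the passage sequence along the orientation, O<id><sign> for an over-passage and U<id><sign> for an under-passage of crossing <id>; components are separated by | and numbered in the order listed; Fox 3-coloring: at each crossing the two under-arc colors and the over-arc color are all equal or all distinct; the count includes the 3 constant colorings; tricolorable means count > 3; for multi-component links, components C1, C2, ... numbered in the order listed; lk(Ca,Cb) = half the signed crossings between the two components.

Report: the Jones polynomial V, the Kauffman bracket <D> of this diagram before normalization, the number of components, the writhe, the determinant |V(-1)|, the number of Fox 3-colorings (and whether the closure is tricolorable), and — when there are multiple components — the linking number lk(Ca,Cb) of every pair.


V = -t^(-13/2) + 2t^(-11/2) - 2t^(-9/2) + 3t^(-7/2) - 4t^(-5/2) + 2t^(-3/2) - 3t^(-1/2) + t^(1/2)
<D> = -A^-11 + 3A^-7 - 2A^-3 + 4A - 3A^5 + 2A^9 - 2A^13 + A^17 (w = -3)
2 components over 11 crossings, w = -3
lk(C1,C2): -1
27 Fox colorings among 3^11, |V(-1)| = 18: tricolorable
why: the span of V is 7, within the link bound 11 + 2 - 1


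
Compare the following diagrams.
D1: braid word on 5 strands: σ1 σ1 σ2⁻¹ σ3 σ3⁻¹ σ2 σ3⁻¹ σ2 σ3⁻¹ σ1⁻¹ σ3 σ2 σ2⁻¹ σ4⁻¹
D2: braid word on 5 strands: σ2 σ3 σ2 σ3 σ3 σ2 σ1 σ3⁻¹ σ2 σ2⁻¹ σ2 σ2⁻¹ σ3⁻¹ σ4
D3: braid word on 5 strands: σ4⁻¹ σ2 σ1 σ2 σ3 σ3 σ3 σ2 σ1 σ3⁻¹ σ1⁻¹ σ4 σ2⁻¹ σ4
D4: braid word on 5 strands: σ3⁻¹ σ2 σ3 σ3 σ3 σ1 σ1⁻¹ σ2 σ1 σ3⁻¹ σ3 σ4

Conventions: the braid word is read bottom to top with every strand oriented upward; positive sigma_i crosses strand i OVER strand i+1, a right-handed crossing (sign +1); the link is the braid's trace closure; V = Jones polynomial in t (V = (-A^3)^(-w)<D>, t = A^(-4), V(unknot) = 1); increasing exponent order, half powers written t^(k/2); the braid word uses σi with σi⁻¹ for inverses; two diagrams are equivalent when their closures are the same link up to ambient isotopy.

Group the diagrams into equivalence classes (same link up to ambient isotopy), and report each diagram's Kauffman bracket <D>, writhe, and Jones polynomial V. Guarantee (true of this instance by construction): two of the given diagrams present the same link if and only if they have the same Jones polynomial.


equivalence classes: {D1} | {D2, D3, D4}
D1 (bracket 1; 14 crossings at w = 0): V = 1
V(D2) = t - t^2 + 2t^3 - t^4 + t^5 - t^6  (w +6, c 14, <D> = -A^-6 + A^-2 - A^2 + 2A^6 - A^10 + A^14)
V(D3) = t - t^2 + 2t^3 - t^4 + t^5 - t^6  (w +6, c 14, <D> = -A^-6 + A^-2 - A^2 + 2A^6 - A^10 + A^14)
V(D4) = t - t^2 + 2t^3 - t^4 + t^5 - t^6  [12 crossings, <D> = -A^-6 + A^-2 - A^2 + 2A^6 - A^10 + A^14, w = +6]
key observation: comparing 4 Jones polynomials yields 2 groups
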